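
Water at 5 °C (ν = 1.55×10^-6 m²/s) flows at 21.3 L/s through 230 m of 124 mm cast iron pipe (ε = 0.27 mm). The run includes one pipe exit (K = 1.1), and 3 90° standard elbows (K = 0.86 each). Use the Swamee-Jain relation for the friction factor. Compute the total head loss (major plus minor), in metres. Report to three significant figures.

V = 4Q/(πD²) = 1.764 m/s; V²/2g = 0.1586 m
Re = 1.41×10^5, ε/D = 0.00218 → f = 0.02533 (Swamee-Jain)
Major: h_f = f(L/D)·V²/2g = 0.02533·1855·0.1586 = 7.449 m
Minor: ΣK = 3.68; h_m = ΣK·V²/2g = 0.5835 m
Total H_L = 7.449 + 0.5835 = 8.033 m

H_L ≈ 8.03 m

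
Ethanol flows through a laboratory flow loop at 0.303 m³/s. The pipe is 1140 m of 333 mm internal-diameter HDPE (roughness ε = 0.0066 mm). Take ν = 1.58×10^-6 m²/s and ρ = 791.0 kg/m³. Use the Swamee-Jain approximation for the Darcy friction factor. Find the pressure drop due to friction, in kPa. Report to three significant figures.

V = 4Q/(πD²) = 4·0.303/(π·0.333²) = 3.479 m/s
Re = VD/ν = 3.479·0.333/1.58×10^-6 = 7.33×10^5 → turbulent
ε/D = 0.0066/333 = 1.98×10^-5
Swamee-Jain: f = 0.01263
h_f = f(L/D)V²/(2g) = 0.01263·(1140/0.333)·3.479²/(2·9.81) = 26.68 m
Δp = ρg·h_f = 791.0·9.81·26.68 = 207.0 kPa

Δp ≈ 207 kPa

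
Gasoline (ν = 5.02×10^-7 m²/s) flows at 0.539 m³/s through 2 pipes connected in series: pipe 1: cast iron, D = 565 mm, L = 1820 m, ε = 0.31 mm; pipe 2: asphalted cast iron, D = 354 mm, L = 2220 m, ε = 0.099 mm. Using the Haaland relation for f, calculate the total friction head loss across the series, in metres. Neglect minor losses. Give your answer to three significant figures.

H ≈ 156 m

Pipe 1: V = 2.150 m/s, Re = 2.42×10^6, ε/D = 5.49×10^-4, f = 0.01726, h_1 = f(L/D)V²/2g = 13.10 m
Pipe 2: V = 5.476 m/s, Re = 3.86×10^6, ε/D = 2.80×10^-4, f = 0.01493, h_2 = f(L/D)V²/2g = 143.1 m
Series → Q common, losses add: H = Σh = 156.2 m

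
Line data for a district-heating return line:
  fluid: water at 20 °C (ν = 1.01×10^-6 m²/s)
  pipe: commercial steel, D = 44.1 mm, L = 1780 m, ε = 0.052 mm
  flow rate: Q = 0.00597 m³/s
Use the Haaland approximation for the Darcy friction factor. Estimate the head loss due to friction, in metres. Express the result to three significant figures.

V = 4Q/(πD²) = 4·0.00597/(π·0.0441²) = 3.908 m/s
Re = VD/ν = 3.908·0.0441/1.01×10^-6 = 1.71×10^5 → turbulent
ε/D = 0.052/44.1 = 0.00118
Haaland: f = 0.02178
h_f = f(L/D)V²/(2g) = 0.02178·(1780/0.0441)·3.908²/(2·9.81) = 684.3 m

h_f ≈ 684 m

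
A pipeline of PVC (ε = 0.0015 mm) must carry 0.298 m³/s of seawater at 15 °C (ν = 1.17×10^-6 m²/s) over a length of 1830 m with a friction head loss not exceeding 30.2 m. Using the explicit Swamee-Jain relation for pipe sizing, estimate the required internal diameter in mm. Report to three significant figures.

Swamee-Jain (Type III): D = 0.66·[ε^1.25·(LQ²/(gh_f))^4.75 + ν·Q^9.4·(L/(gh_f))^5.2]^0.04
LQ²/(gh_f) = 0.5485; L/(gh_f) = 6.177
Term 1 = ε^1.25·(…)^4.75 = 3.03×10^-9; Term 2 = ν·Q^9.4·(…)^5.2 = 1.73×10^-7
D = 0.66·(3.03×10^-9 + 1.73×10^-7)^0.04 = 0.3543 m = 354 mm
Check: V = 3.02 m/s, Re = 9.15×10^5, f = 0.01188, h_f = 28.6 m ≈ 30.2 m ✓

D ≈ 354 mm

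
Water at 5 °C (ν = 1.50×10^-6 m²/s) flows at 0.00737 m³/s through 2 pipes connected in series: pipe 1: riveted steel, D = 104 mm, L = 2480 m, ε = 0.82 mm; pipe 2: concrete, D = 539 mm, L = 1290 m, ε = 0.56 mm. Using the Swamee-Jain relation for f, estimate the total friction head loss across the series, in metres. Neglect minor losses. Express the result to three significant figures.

H ≈ 33.4 m

Pipe 1: V = 0.8676 m/s, Re = 6.02×10^4, ε/D = 0.00788, f = 0.03651, h_1 = f(L/D)V²/2g = 33.41 m
Pipe 2: V = 0.03230 m/s, Re = 1.16×10^4, ε/D = 0.00104, f = 0.03162, h_2 = f(L/D)V²/2g = 0.004024 m
Series → Q common, losses add: H = Σh = 33.41 m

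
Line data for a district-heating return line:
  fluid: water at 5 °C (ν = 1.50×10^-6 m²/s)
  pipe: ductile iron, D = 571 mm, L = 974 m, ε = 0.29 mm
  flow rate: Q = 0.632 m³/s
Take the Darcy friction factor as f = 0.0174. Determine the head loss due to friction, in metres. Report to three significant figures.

V = 4Q/(πD²) = 4·0.632/(π·0.571²) = 2.468 m/s
h_f = f(L/D)V²/(2g) = 0.01740·(974/0.571)·2.468²/(2·9.81) = 9.215 m

h_f ≈ 9.21 m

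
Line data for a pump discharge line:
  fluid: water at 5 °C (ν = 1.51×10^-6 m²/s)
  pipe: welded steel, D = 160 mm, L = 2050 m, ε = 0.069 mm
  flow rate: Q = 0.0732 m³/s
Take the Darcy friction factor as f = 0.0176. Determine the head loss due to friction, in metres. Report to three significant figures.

h_f ≈ 152 m

V = 4Q/(πD²) = 4·0.0732/(π·0.160²) = 3.641 m/s
h_f = f(L/D)V²/(2g) = 0.01760·(2050/0.160)·3.641²/(2·9.81) = 152.3 m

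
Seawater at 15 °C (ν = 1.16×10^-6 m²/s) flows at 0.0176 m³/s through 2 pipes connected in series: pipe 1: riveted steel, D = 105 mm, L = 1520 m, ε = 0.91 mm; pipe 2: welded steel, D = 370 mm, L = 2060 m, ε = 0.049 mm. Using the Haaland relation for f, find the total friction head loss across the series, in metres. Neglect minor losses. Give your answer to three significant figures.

H ≈ 112 m

Pipe 1: V = 2.033 m/s, Re = 1.84×10^5, ε/D = 0.00867, f = 0.03654, h_1 = f(L/D)V²/2g = 111.4 m
Pipe 2: V = 0.1637 m/s, Re = 5.22×10^4, ε/D = 1.32×10^-4, f = 0.02091, h_2 = f(L/D)V²/2g = 0.1590 m
Series → Q common, losses add: H = Σh = 111.5 m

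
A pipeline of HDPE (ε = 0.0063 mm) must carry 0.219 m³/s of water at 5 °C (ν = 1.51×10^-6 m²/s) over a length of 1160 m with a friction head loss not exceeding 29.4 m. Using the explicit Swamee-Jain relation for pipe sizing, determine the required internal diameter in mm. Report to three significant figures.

Swamee-Jain (Type III): D = 0.66·[ε^1.25·(LQ²/(gh_f))^4.75 + ν·Q^9.4·(L/(gh_f))^5.2]^0.04
LQ²/(gh_f) = 0.1929; L/(gh_f) = 4.022
Term 1 = ε^1.25·(…)^4.75 = 1.27×10^-10; Term 2 = ν·Q^9.4·(…)^5.2 = 1.33×10^-9
D = 0.66·(1.27×10^-10 + 1.33×10^-9)^0.04 = 0.2924 m = 292 mm
Check: V = 3.26 m/s, Re = 6.31×10^5, f = 0.01295, h_f = 27.8 m ≈ 29.4 m ✓

D ≈ 292 mm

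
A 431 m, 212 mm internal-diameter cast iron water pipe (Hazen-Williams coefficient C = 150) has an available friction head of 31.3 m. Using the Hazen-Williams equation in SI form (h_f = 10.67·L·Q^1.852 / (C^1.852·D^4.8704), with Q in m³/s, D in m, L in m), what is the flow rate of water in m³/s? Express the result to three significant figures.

Rearranging: Q = [h_f·C^1.852·D^4.8704 / (10.67·L)]^(1/1.852)
Q = [31.3·150^1.852·0.212^4.8704 / (10.67·431)]^0.540 = 0.1715 m³/s

Q ≈ 0.172 m³/s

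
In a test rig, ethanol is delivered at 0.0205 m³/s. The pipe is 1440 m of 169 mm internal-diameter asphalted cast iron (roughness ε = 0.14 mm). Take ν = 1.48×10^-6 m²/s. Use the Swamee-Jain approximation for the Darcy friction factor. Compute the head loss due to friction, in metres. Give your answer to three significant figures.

V = 4Q/(πD²) = 4·0.0205/(π·0.169²) = 0.9139 m/s
Re = VD/ν = 0.9139·0.169/1.48×10^-6 = 1.04×10^5 → turbulent
ε/D = 0.14/169 = 8.28×10^-4
Swamee-Jain: f = 0.02163
h_f = f(L/D)V²/(2g) = 0.02163·(1440/0.169)·0.9139²/(2·9.81) = 7.846 m

h_f ≈ 7.85 m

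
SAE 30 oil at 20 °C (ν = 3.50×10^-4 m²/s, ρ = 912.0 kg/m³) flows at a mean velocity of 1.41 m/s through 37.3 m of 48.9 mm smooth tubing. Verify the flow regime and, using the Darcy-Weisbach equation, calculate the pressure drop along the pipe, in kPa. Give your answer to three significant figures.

Δp ≈ 225 kPa

Re = VD/ν = 1.41·0.04890/3.50×10^-4 = 197 → laminar (Re < 2300)
f = 64/Re = 0.3249
h_f = f(L/D)V²/(2g) = 0.3249·(37.3/0.04890)·1.41²/(2·9.81) = 25.11 m
Δp = ρg·h_f = 912.0·9.81·25.11 = 224.7 kPa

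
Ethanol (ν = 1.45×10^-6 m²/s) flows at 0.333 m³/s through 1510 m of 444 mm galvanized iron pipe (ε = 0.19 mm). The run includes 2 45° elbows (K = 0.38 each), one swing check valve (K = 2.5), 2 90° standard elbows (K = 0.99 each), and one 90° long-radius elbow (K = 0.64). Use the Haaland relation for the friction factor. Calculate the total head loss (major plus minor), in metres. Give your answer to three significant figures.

V = 4Q/(πD²) = 2.151 m/s; V²/2g = 0.2358 m
Re = 6.59×10^5, ε/D = 4.28×10^-4 → f = 0.01689 (Haaland)
Major: h_f = f(L/D)·V²/2g = 0.01689·3401·0.2358 = 13.54 m
Minor: ΣK = 5.88; h_m = ΣK·V²/2g = 1.386 m
Total H_L = 13.54 + 1.386 = 14.93 m

H_L ≈ 14.9 m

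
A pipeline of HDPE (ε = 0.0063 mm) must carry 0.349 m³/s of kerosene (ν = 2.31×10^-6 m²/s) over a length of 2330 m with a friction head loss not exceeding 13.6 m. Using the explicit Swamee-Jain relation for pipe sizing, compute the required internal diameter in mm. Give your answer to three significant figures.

Swamee-Jain (Type III): D = 0.66·[ε^1.25·(LQ²/(gh_f))^4.75 + ν·Q^9.4·(L/(gh_f))^5.2]^0.04
LQ²/(gh_f) = 2.127; L/(gh_f) = 17.46
Term 1 = ε^1.25·(…)^4.75 = 1.14×10^-5; Term 2 = ν·Q^9.4·(…)^5.2 = 3.35×10^-4
D = 0.66·(1.14×10^-5 + 3.35×10^-4)^0.04 = 0.4799 m = 480 mm
Check: V = 1.93 m/s, Re = 4.01×10^5, f = 0.01381, h_f = 12.7 m ≈ 13.6 m ✓

D ≈ 480 mm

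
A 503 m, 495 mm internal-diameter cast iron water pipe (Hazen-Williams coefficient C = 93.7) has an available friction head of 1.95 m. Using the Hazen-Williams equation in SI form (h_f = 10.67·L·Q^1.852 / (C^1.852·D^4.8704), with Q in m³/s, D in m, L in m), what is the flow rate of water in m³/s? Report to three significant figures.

Q ≈ 0.205 m³/s

Rearranging: Q = [h_f·C^1.852·D^4.8704 / (10.67·L)]^(1/1.852)
Q = [1.95·93.7^1.852·0.495^4.8704 / (10.67·503)]^0.540 = 0.2048 m³/s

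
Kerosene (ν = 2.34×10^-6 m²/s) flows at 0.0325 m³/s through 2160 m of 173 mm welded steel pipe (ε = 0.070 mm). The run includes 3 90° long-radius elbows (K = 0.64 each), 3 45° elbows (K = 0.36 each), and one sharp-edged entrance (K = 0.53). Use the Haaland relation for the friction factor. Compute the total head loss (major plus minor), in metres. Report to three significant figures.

V = 4Q/(πD²) = 1.383 m/s; V²/2g = 0.09743 m
Re = 1.02×10^5, ε/D = 4.05×10^-4 → f = 0.01960 (Haaland)
Major: h_f = f(L/D)·V²/2g = 0.01960·12486·0.09743 = 23.84 m
Minor: ΣK = 3.53; h_m = ΣK·V²/2g = 0.3439 m
Total H_L = 23.84 + 0.3439 = 24.19 m

H_L ≈ 24.2 m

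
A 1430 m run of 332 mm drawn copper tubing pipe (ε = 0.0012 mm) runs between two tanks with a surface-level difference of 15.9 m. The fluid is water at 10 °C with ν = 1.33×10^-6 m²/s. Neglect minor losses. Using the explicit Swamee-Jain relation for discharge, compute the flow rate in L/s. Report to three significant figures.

Q ≈ 206 L/s

Swamee-Jain (Type II): Q = -0.965·√(gD⁵h_f/L)·ln[ε/(3.7D) + √(3.17ν²L/(gD³h_f))]
√(gD⁵h_f/L) = √(9.81·0.332⁵·15.9/1430) = 0.02098
ε/(3.7D) = 9.77×10^-7; √(3.17ν²L/(gD³h_f)) = 3.75×10^-5
Q = -0.965·0.02098·ln(3.846×10^-5) = 0.2058 m³/s
Check: V = 2.38 m/s, Re = 5.93×10^5, f = 0.01276, h_f = 15.8 m ≈ 15.9 m ✓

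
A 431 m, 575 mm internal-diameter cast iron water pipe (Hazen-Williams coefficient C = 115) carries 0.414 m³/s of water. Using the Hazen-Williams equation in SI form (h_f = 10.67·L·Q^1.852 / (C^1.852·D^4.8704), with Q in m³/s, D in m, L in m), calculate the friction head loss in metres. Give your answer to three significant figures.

h_f = 10.67·431·0.414^1.852 / (115^1.852·0.575^4.8704) = 2.030 m

h_f ≈ 2.03 m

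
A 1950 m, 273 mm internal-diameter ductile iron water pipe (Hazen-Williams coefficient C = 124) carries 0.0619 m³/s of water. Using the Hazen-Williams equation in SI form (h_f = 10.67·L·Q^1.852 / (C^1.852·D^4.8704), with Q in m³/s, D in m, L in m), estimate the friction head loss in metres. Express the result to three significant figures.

h_f ≈ 8.90 m

h_f = 10.67·1950·0.0619^1.852 / (124^1.852·0.273^4.8704) = 8.902 m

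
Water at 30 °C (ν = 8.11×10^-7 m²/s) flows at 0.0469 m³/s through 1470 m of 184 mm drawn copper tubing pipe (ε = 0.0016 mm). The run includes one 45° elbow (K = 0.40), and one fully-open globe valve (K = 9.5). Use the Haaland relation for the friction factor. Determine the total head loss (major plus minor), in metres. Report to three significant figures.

H_L ≈ 18.9 m

V = 4Q/(πD²) = 1.764 m/s; V²/2g = 0.1586 m
Re = 4.00×10^5, ε/D = 8.70×10^-6 → f = 0.01368 (Haaland)
Major: h_f = f(L/D)·V²/2g = 0.01368·7989·0.1586 = 17.33 m
Minor: ΣK = 9.90; h_m = ΣK·V²/2g = 1.570 m
Total H_L = 17.33 + 1.570 = 18.90 m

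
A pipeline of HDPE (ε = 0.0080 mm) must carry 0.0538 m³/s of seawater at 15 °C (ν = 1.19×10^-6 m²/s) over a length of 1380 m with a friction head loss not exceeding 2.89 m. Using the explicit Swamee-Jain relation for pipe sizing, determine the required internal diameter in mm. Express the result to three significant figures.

Swamee-Jain (Type III): D = 0.66·[ε^1.25·(LQ²/(gh_f))^4.75 + ν·Q^9.4·(L/(gh_f))^5.2]^0.04
LQ²/(gh_f) = 0.1409; L/(gh_f) = 48.68
Term 1 = ε^1.25·(…)^4.75 = 3.86×10^-11; Term 2 = ν·Q^9.4·(…)^5.2 = 8.30×10^-10
D = 0.66·(3.86×10^-11 + 8.30×10^-10)^0.04 = 0.2865 m = 286 mm
Check: V = 0.835 m/s, Re = 2.01×10^5, f = 0.01577, h_f = 2.70 m ≈ 2.89 m ✓

D ≈ 286 mm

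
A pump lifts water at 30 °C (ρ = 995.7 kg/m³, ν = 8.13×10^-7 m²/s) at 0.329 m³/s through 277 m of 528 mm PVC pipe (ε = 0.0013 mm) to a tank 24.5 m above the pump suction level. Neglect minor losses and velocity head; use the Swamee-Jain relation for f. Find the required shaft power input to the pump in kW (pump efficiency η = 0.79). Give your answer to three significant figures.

P_shaft ≈ 103 kW

V = 4Q/(πD²) = 1.503 m/s; Re = 9.76×10^5; ε/D = 2.46×10^-6; f = 0.01172
h_f = f(L/D)V²/2g = 0.7073 m
Total head H = z + h_f = 24.5 + 0.7073 = 25.21 m
P_hyd = ρgQH = 995.7·9.81·0.329·25.21 = 81.01 kW
P_shaft = P_hyd/η = 81.01/0.79 = 102.5 kW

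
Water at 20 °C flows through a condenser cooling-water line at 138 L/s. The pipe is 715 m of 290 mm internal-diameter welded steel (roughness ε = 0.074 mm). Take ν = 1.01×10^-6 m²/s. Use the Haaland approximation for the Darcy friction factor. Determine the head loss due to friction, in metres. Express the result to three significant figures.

V = 4Q/(πD²) = 4·0.138/(π·0.290²) = 2.089 m/s
Re = VD/ν = 2.089·0.290/1.01×10^-6 = 6.00×10^5 → turbulent
ε/D = 0.074/290 = 2.55×10^-4
Haaland: f = 0.01559
h_f = f(L/D)V²/(2g) = 0.01559·(715/0.290)·2.089²/(2·9.81) = 8.552 m

h_f ≈ 8.55 m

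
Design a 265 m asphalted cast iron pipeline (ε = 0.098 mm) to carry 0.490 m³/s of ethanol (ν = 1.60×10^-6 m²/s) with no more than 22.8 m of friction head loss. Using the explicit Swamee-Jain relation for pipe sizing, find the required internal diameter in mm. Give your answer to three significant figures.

D ≈ 330 mm

Swamee-Jain (Type III): D = 0.66·[ε^1.25·(LQ²/(gh_f))^4.75 + ν·Q^9.4·(L/(gh_f))^5.2]^0.04
LQ²/(gh_f) = 0.2845; L/(gh_f) = 1.185
Term 1 = ε^1.25·(…)^4.75 = 2.49×10^-8; Term 2 = ν·Q^9.4·(…)^5.2 = 4.73×10^-9
D = 0.66·(2.49×10^-8 + 4.73×10^-9)^0.04 = 0.3299 m = 330 mm
Check: V = 5.73 m/s, Re = 1.18×10^6, f = 0.01562, h_f = 21.0 m ≈ 22.8 m ✓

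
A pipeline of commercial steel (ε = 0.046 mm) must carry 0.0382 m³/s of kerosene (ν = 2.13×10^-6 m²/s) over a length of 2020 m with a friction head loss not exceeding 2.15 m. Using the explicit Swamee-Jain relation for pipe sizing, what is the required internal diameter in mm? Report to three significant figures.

Swamee-Jain (Type III): D = 0.66·[ε^1.25·(LQ²/(gh_f))^4.75 + ν·Q^9.4·(L/(gh_f))^5.2]^0.04
LQ²/(gh_f) = 0.1398; L/(gh_f) = 95.77
Term 1 = ε^1.25·(…)^4.75 = 3.30×10^-10; Term 2 = ν·Q^9.4·(…)^5.2 = 2.01×10^-9
D = 0.66·(3.30×10^-10 + 2.01×10^-9)^0.04 = 0.2980 m = 298 mm
Check: V = 0.548 m/s, Re = 7.66×10^4, f = 0.01967, h_f = 2.04 m ≈ 2.15 m ✓

D ≈ 298 mm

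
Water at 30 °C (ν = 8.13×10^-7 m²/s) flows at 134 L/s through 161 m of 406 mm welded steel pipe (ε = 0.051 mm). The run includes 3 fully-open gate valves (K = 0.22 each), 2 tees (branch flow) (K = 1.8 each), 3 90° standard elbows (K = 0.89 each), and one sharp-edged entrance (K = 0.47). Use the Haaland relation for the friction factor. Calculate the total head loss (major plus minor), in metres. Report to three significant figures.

H_L ≈ 0.718 m

V = 4Q/(πD²) = 1.035 m/s; V²/2g = 0.05460 m
Re = 5.17×10^5, ε/D = 1.26×10^-4 → f = 0.01449 (Haaland)
Major: h_f = f(L/D)·V²/2g = 0.01449·396.6·0.05460 = 0.3139 m
Minor: ΣK = 7.40; h_m = ΣK·V²/2g = 0.4041 m
Total H_L = 0.3139 + 0.4041 = 0.7179 m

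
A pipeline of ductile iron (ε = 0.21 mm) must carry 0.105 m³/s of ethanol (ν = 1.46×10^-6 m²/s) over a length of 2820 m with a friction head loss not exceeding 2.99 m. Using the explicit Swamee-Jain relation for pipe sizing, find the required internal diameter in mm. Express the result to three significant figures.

D ≈ 445 mm

Swamee-Jain (Type III): D = 0.66·[ε^1.25·(LQ²/(gh_f))^4.75 + ν·Q^9.4·(L/(gh_f))^5.2]^0.04
LQ²/(gh_f) = 1.060; L/(gh_f) = 96.14
Term 1 = ε^1.25·(…)^4.75 = 3.33×10^-5; Term 2 = ν·Q^9.4·(…)^5.2 = 1.88×10^-5
D = 0.66·(3.33×10^-5 + 1.88×10^-5)^0.04 = 0.4449 m = 445 mm
Check: V = 0.676 m/s, Re = 2.06×10^5, f = 0.01874, h_f = 2.76 m ≈ 2.99 m ✓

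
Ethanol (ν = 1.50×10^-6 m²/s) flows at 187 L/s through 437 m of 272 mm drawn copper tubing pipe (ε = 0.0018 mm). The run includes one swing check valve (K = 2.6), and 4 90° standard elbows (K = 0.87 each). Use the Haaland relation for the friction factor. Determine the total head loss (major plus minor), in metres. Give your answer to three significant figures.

H_L ≈ 14.1 m

V = 4Q/(πD²) = 3.218 m/s; V²/2g = 0.5279 m
Re = 5.84×10^5, ε/D = 6.62×10^-6 → f = 0.01279 (Haaland)
Major: h_f = f(L/D)·V²/2g = 0.01279·1607·0.5279 = 10.85 m
Minor: ΣK = 6.08; h_m = ΣK·V²/2g = 3.209 m
Total H_L = 10.85 + 3.209 = 14.06 m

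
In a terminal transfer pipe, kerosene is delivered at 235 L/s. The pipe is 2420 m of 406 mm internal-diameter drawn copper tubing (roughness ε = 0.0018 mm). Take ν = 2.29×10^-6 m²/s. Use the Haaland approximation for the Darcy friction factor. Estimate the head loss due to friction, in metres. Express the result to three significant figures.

h_f ≈ 14.2 m

V = 4Q/(πD²) = 4·0.235/(π·0.406²) = 1.815 m/s
Re = VD/ν = 1.815·0.406/2.29×10^-6 = 3.22×10^5 → turbulent
ε/D = 0.0018/406 = 4.43×10^-6
Haaland: f = 0.01419
h_f = f(L/D)V²/(2g) = 0.01419·(2420/0.406)·1.815²/(2·9.81) = 14.21 m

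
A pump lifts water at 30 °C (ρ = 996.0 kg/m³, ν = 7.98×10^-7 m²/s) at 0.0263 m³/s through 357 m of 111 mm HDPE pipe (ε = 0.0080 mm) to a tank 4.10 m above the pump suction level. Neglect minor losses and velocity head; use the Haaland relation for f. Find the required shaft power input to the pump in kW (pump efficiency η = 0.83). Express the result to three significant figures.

P_shaft ≈ 6.70 kW

V = 4Q/(πD²) = 2.718 m/s; Re = 3.78×10^5; ε/D = 7.21×10^-5; f = 0.01448
h_f = f(L/D)V²/2g = 17.53 m
Total head H = z + h_f = 4.10 + 17.53 = 21.63 m
P_hyd = ρgQH = 996.0·9.81·0.0263·21.63 = 5.559 kW
P_shaft = P_hyd/η = 5.559/0.83 = 6.697 kW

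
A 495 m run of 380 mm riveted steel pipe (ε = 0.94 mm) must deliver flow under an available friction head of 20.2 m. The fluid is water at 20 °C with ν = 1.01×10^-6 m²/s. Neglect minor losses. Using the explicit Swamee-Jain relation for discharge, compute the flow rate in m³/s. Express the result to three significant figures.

Swamee-Jain (Type II): Q = -0.965·√(gD⁵h_f/L)·ln[ε/(3.7D) + √(3.17ν²L/(gD³h_f))]
√(gD⁵h_f/L) = √(9.81·0.380⁵·20.2/495) = 0.05632
ε/(3.7D) = 6.69×10^-4; √(3.17ν²L/(gD³h_f)) = 1.21×10^-5
Q = -0.965·0.05632·ln(6.807×10^-4) = 0.3963 m³/s
Check: V = 3.49 m/s, Re = 1.31×10^6, f = 0.02498, h_f = 20.3 m ≈ 20.2 m ✓

Q ≈ 0.396 m³/s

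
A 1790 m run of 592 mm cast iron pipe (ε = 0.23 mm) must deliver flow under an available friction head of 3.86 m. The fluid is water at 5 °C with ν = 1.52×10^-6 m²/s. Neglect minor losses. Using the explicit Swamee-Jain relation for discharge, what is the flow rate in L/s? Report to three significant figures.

Q ≈ 334 L/s

Swamee-Jain (Type II): Q = -0.965·√(gD⁵h_f/L)·ln[ε/(3.7D) + √(3.17ν²L/(gD³h_f))]
√(gD⁵h_f/L) = √(9.81·0.592⁵·3.86/1790) = 0.03922
ε/(3.7D) = 1.05×10^-4; √(3.17ν²L/(gD³h_f)) = 4.08×10^-5
Q = -0.965·0.03922·ln(1.459×10^-4) = 0.3343 m³/s
Check: V = 1.21 m/s, Re = 4.73×10^5, f = 0.01709, h_f = 3.89 m ≈ 3.86 m ✓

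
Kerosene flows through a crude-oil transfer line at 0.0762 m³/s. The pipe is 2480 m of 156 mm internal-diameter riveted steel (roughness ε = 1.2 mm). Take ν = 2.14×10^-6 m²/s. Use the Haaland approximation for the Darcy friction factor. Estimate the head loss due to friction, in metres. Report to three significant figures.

V = 4Q/(πD²) = 4·0.0762/(π·0.156²) = 3.987 m/s
Re = VD/ν = 3.987·0.156/2.14×10^-6 = 2.91×10^5 → turbulent
ε/D = 1.2/156 = 0.00769
Haaland: f = 0.03505
h_f = f(L/D)V²/(2g) = 0.03505·(2480/0.156)·3.987²/(2·9.81) = 451.4 m

h_f ≈ 451 m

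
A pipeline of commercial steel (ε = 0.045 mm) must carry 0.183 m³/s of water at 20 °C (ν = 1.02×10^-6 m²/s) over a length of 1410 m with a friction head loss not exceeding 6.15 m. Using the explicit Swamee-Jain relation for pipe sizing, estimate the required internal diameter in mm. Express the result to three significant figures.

D ≈ 395 mm

Swamee-Jain (Type III): D = 0.66·[ε^1.25·(LQ²/(gh_f))^4.75 + ν·Q^9.4·(L/(gh_f))^5.2]^0.04
LQ²/(gh_f) = 0.7827; L/(gh_f) = 23.37
Term 1 = ε^1.25·(…)^4.75 = 1.15×10^-6; Term 2 = ν·Q^9.4·(…)^5.2 = 1.56×10^-6
D = 0.66·(1.15×10^-6 + 1.56×10^-6)^0.04 = 0.3952 m = 395 mm
Check: V = 1.49 m/s, Re = 5.78×10^5, f = 0.01440, h_f = 5.83 m ≈ 6.15 m ✓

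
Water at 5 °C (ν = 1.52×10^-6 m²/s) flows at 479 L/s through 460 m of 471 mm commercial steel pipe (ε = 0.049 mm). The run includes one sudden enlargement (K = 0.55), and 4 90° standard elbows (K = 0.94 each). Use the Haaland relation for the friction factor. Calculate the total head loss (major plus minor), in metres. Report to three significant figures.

V = 4Q/(πD²) = 2.749 m/s; V²/2g = 0.3852 m
Re = 8.52×10^5, ε/D = 1.04×10^-4 → f = 0.01356 (Haaland)
Major: h_f = f(L/D)·V²/2g = 0.01356·976.6·0.3852 = 5.103 m
Minor: ΣK = 4.31; h_m = ΣK·V²/2g = 1.660 m
Total H_L = 5.103 + 1.660 = 6.764 m

H_L ≈ 6.76 m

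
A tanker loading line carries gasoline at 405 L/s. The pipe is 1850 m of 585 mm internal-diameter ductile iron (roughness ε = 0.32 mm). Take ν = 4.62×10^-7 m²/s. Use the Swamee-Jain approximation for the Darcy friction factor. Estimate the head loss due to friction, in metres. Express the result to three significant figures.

V = 4Q/(πD²) = 4·0.405/(π·0.585²) = 1.507 m/s
Re = VD/ν = 1.507·0.585/4.62×10^-7 = 1.91×10^6 → turbulent
ε/D = 0.32/585 = 5.47×10^-4
Swamee-Jain: f = 0.01737
h_f = f(L/D)V²/(2g) = 0.01737·(1850/0.585)·1.507²/(2·9.81) = 6.355 m

h_f ≈ 6.36 m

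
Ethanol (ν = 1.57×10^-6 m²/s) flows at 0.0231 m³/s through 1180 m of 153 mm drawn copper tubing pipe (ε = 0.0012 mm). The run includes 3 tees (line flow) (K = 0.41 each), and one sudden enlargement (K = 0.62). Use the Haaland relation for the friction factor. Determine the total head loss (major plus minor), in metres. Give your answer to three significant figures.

V = 4Q/(πD²) = 1.256 m/s; V²/2g = 0.08046 m
Re = 1.22×10^5, ε/D = 7.84×10^-6 → f = 0.01713 (Haaland)
Major: h_f = f(L/D)·V²/2g = 0.01713·7712·0.08046 = 10.63 m
Minor: ΣK = 1.85; h_m = ΣK·V²/2g = 0.1489 m
Total H_L = 10.63 + 0.1489 = 10.78 m

H_L ≈ 10.8 m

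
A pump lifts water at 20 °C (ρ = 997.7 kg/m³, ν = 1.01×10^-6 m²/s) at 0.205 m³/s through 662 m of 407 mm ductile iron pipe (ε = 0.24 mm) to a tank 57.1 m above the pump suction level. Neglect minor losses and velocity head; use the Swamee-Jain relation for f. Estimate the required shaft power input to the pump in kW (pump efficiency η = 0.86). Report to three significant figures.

V = 4Q/(πD²) = 1.576 m/s; Re = 6.35×10^5; ε/D = 5.90×10^-4; f = 0.01814
h_f = f(L/D)V²/2g = 3.733 m
Total head H = z + h_f = 57.1 + 3.733 = 60.83 m
P_hyd = ρgQH = 997.7·9.81·0.205·60.83 = 122.1 kW
P_shaft = P_hyd/η = 122.1/0.86 = 141.9 kW

P_shaft ≈ 142 kW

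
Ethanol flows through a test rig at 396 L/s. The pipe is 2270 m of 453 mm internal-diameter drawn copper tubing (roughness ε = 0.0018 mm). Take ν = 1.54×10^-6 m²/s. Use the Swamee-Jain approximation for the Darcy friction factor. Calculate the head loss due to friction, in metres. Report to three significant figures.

h_f ≈ 19.0 m

V = 4Q/(πD²) = 4·0.396/(π·0.453²) = 2.457 m/s
Re = VD/ν = 2.457·0.453/1.54×10^-6 = 7.23×10^5 → turbulent
ε/D = 0.0018/453 = 3.97×10^-6
Swamee-Jain: f = 0.01235
h_f = f(L/D)V²/(2g) = 0.01235·(2270/0.453)·2.457²/(2·9.81) = 19.04 m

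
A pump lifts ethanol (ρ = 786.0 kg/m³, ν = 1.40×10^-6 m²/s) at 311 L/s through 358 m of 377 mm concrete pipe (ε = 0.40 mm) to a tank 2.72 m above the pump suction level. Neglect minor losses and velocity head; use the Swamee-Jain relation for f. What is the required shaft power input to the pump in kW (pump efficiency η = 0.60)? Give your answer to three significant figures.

P_shaft ≈ 41.5 kW

V = 4Q/(πD²) = 2.786 m/s; Re = 7.50×10^5; ε/D = 0.00106; f = 0.02041
h_f = f(L/D)V²/2g = 7.668 m
Total head H = z + h_f = 2.72 + 7.668 = 10.39 m
P_hyd = ρgQH = 786.0·9.81·0.311·10.39 = 24.91 kW
P_shaft = P_hyd/η = 24.91/0.60 = 41.52 kW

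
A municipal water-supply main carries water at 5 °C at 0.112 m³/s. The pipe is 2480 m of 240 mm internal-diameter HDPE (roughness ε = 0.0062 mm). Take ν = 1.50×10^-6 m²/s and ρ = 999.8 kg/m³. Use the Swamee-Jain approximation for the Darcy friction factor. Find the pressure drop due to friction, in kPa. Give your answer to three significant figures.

Δp ≈ 443 kPa

V = 4Q/(πD²) = 4·0.112/(π·0.240²) = 2.476 m/s
Re = VD/ν = 2.476·0.240/1.50×10^-6 = 3.96×10^5 → turbulent
ε/D = 0.0062/240 = 2.58×10^-5
Swamee-Jain: f = 0.01401
h_f = f(L/D)V²/(2g) = 0.01401·(2480/0.240)·2.476²/(2·9.81) = 45.21 m
Δp = ρg·h_f = 999.8·9.81·45.21 = 443.4 kPa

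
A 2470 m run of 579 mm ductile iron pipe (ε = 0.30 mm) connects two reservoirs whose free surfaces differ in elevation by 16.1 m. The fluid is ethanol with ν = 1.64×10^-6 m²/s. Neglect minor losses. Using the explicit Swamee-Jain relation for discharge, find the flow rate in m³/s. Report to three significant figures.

Q ≈ 0.542 m³/s

Swamee-Jain (Type II): Q = -0.965·√(gD⁵h_f/L)·ln[ε/(3.7D) + √(3.17ν²L/(gD³h_f))]
√(gD⁵h_f/L) = √(9.81·0.579⁵·16.1/2470) = 0.06451
ε/(3.7D) = 1.40×10^-4; √(3.17ν²L/(gD³h_f)) = 2.62×10^-5
Q = -0.965·0.06451·ln(1.662×10^-4) = 0.5417 m³/s
Check: V = 2.06 m/s, Re = 7.26×10^5, f = 0.01761, h_f = 16.2 m ≈ 16.1 m ✓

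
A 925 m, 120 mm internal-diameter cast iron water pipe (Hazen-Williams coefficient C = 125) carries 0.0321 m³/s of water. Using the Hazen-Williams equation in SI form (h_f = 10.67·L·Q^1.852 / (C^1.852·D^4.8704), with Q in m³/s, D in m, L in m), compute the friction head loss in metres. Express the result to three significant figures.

h_f = 10.67·925·0.0321^1.852 / (125^1.852·0.120^4.8704) = 67.55 m

h_f ≈ 67.6 m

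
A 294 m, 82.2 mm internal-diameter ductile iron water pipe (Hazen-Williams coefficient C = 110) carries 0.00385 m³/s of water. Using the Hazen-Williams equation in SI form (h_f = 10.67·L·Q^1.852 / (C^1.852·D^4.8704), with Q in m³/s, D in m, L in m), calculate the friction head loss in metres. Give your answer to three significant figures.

h_f = 10.67·294·0.00385^1.852 / (110^1.852·0.0822^4.8704) = 3.382 m

h_f ≈ 3.38 m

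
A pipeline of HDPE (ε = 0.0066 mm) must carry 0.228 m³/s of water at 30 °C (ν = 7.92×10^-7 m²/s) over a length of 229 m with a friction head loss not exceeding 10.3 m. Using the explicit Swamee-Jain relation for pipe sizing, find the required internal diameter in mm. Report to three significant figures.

D ≈ 258 mm

Swamee-Jain (Type III): D = 0.66·[ε^1.25·(LQ²/(gh_f))^4.75 + ν·Q^9.4·(L/(gh_f))^5.2]^0.04
LQ²/(gh_f) = 0.1178; L/(gh_f) = 2.266
Term 1 = ε^1.25·(…)^4.75 = 1.30×10^-11; Term 2 = ν·Q^9.4·(…)^5.2 = 5.14×10^-11
D = 0.66·(1.30×10^-11 + 5.14×10^-11)^0.04 = 0.2582 m = 258 mm
Check: V = 4.36 m/s, Re = 1.42×10^6, f = 0.01167, h_f = 10.0 m ≈ 10.3 m ✓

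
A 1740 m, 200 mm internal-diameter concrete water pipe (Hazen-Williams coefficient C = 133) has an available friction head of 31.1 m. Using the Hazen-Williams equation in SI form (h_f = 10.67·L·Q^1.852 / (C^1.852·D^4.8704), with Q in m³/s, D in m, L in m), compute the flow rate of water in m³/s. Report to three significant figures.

Q ≈ 0.0612 m³/s

Rearranging: Q = [h_f·C^1.852·D^4.8704 / (10.67·L)]^(1/1.852)
Q = [31.1·133^1.852·0.200^4.8704 / (10.67·1740)]^0.540 = 0.06121 m³/s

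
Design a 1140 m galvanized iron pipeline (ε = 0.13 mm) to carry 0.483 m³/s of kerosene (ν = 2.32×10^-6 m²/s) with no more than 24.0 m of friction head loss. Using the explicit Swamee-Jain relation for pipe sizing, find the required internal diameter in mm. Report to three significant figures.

Swamee-Jain (Type III): D = 0.66·[ε^1.25·(LQ²/(gh_f))^4.75 + ν·Q^9.4·(L/(gh_f))^5.2]^0.04
LQ²/(gh_f) = 1.130; L/(gh_f) = 4.842
Term 1 = ε^1.25·(…)^4.75 = 2.48×10^-5; Term 2 = ν·Q^9.4·(…)^5.2 = 9.05×10^-6
D = 0.66·(2.48×10^-5 + 9.05×10^-6)^0.04 = 0.4372 m = 437 mm
Check: V = 3.22 m/s, Re = 6.06×10^5, f = 0.01615, h_f = 22.2 m ≈ 24.0 m ✓

D ≈ 437 mm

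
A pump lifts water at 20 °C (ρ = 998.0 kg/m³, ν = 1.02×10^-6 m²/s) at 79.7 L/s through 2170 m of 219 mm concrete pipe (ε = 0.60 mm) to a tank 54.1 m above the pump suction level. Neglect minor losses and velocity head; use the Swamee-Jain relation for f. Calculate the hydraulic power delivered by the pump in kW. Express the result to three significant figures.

V = 4Q/(πD²) = 2.116 m/s; Re = 4.54×10^5; ε/D = 0.00274; f = 0.02595
h_f = f(L/D)V²/2g = 58.66 m
Total head H = z + h_f = 54.1 + 58.66 = 112.8 m
P_hyd = ρgQH = 998.0·9.81·0.0797·112.8 = 87.99 kW

P_hyd ≈ 88.0 kW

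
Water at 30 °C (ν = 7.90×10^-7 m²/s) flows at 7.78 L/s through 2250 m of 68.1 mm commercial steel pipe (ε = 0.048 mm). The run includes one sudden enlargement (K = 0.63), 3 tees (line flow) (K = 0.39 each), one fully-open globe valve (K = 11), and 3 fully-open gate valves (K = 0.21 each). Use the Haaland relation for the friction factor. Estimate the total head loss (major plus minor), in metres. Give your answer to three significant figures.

V = 4Q/(πD²) = 2.136 m/s; V²/2g = 0.2325 m
Re = 1.84×10^5, ε/D = 7.05×10^-4 → f = 0.01976 (Haaland)
Major: h_f = f(L/D)·V²/2g = 0.01976·33040·0.2325 = 151.8 m
Minor: ΣK = 13.4; h_m = ΣK·V²/2g = 3.123 m
Total H_L = 151.8 + 3.123 = 155.0 m

H_L ≈ 155 m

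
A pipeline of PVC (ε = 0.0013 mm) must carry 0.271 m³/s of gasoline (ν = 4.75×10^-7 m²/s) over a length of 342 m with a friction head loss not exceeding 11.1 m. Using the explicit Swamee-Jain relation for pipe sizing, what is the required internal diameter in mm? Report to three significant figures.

Swamee-Jain (Type III): D = 0.66·[ε^1.25·(LQ²/(gh_f))^4.75 + ν·Q^9.4·(L/(gh_f))^5.2]^0.04
LQ²/(gh_f) = 0.2307; L/(gh_f) = 3.141
Term 1 = ε^1.25·(…)^4.75 = 4.14×10^-11; Term 2 = ν·Q^9.4·(…)^5.2 = 8.53×10^-10
D = 0.66·(4.14×10^-11 + 8.53×10^-10)^0.04 = 0.2868 m = 287 mm
Check: V = 4.19 m/s, Re = 2.53×10^6, f = 0.01019, h_f = 10.9 m ≈ 11.1 m ✓

D ≈ 287 mm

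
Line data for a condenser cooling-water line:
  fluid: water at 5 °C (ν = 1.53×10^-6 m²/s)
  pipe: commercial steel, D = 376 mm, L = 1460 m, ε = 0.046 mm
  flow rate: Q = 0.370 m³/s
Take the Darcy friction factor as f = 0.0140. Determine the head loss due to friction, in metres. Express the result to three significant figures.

V = 4Q/(πD²) = 4·0.370/(π·0.376²) = 3.332 m/s
h_f = f(L/D)V²/(2g) = 0.01400·(1460/0.376)·3.332²/(2·9.81) = 30.77 m

h_f ≈ 30.8 m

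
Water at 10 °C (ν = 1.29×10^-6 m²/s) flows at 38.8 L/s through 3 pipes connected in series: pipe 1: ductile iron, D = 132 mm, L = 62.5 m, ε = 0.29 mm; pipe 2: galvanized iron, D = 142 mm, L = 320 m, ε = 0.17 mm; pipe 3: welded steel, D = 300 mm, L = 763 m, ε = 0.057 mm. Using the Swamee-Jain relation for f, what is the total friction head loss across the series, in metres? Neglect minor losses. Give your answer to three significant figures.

H ≈ 20.4 m

Pipe 1: V = 2.835 m/s, Re = 2.90×10^5, ε/D = 0.00220, f = 0.02475, h_1 = f(L/D)V²/2g = 4.801 m
Pipe 2: V = 2.450 m/s, Re = 2.70×10^5, ε/D = 0.00120, f = 0.02162, h_2 = f(L/D)V²/2g = 14.91 m
Pipe 3: V = 0.5489 m/s, Re = 1.28×10^5, ε/D = 1.90×10^-4, f = 0.01821, h_3 = f(L/D)V²/2g = 0.7112 m
Series → Q common, losses add: H = Σh = 20.42 m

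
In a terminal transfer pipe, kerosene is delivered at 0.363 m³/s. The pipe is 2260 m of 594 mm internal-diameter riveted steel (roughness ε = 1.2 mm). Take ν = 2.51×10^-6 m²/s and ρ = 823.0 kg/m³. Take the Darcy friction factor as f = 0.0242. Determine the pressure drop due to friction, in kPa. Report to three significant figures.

Δp ≈ 65.0 kPa

V = 4Q/(πD²) = 4·0.363/(π·0.594²) = 1.310 m/s
h_f = f(L/D)V²/(2g) = 0.02420·(2260/0.594)·1.310²/(2·9.81) = 8.052 m
Δp = ρg·h_f = 823.0·9.81·8.052 = 65.01 kPa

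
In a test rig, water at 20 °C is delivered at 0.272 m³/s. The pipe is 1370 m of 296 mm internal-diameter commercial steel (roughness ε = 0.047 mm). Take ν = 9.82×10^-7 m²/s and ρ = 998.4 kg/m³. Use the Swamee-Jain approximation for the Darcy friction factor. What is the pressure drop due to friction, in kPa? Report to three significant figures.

Δp ≈ 510 kPa

V = 4Q/(πD²) = 4·0.272/(π·0.296²) = 3.953 m/s
Re = VD/ν = 3.953·0.296/9.82×10^-7 = 1.19×10^6 → turbulent
ε/D = 0.047/296 = 1.59×10^-4
Swamee-Jain: f = 0.01414
h_f = f(L/D)V²/(2g) = 0.01414·(1370/0.296)·3.953²/(2·9.81) = 52.12 m
Δp = ρg·h_f = 998.4·9.81·52.12 = 510.5 kPa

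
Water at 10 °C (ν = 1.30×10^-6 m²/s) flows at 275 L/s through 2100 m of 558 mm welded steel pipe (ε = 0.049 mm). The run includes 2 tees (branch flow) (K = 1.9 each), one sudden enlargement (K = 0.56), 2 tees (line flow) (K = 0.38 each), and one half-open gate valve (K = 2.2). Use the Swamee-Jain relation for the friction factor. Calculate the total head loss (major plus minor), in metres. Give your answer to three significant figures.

V = 4Q/(πD²) = 1.125 m/s; V²/2g = 0.06445 m
Re = 4.83×10^5, ε/D = 8.78×10^-5 → f = 0.01438 (Swamee-Jain)
Major: h_f = f(L/D)·V²/2g = 0.01438·3763·0.06445 = 3.489 m
Minor: ΣK = 7.32; h_m = ΣK·V²/2g = 0.4718 m
Total H_L = 3.489 + 0.4718 = 3.961 m

H_L ≈ 3.96 m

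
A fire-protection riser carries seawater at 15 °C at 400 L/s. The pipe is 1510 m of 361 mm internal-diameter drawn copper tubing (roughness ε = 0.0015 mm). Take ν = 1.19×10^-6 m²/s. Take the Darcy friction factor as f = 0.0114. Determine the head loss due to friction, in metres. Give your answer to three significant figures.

h_f ≈ 37.1 m

V = 4Q/(πD²) = 4·0.400/(π·0.361²) = 3.908 m/s
h_f = f(L/D)V²/(2g) = 0.01140·(1510/0.361)·3.908²/(2·9.81) = 37.12 m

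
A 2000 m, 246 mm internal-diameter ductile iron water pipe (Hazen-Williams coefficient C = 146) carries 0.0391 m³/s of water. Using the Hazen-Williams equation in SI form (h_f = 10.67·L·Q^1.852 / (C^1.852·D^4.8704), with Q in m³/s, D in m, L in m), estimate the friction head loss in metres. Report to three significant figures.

h_f ≈ 4.79 m

h_f = 10.67·2000·0.0391^1.852 / (146^1.852·0.246^4.8704) = 4.785 m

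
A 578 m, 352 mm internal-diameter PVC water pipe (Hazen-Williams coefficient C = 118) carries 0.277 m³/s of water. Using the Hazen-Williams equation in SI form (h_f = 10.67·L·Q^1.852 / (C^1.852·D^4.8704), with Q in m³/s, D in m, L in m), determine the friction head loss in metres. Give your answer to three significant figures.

h_f ≈ 13.5 m

h_f = 10.67·578·0.277^1.852 / (118^1.852·0.352^4.8704) = 13.46 m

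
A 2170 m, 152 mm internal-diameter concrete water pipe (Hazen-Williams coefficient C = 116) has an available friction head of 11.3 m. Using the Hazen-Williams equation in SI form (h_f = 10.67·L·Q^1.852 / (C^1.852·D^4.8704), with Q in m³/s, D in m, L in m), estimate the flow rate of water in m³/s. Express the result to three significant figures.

Q ≈ 0.0133 m³/s

Rearranging: Q = [h_f·C^1.852·D^4.8704 / (10.67·L)]^(1/1.852)
Q = [11.3·116^1.852·0.152^4.8704 / (10.67·2170)]^0.540 = 0.01333 m³/s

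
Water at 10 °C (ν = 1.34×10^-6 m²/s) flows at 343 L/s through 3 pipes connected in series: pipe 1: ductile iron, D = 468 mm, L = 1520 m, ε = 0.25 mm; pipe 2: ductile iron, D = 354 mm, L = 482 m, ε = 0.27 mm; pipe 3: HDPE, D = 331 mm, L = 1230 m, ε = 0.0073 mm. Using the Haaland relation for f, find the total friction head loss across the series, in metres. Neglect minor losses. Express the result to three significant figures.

Pipe 1: V = 1.994 m/s, Re = 6.96×10^5, ε/D = 5.34×10^-4, f = 0.01758, h_1 = f(L/D)V²/2g = 11.57 m
Pipe 2: V = 3.485 m/s, Re = 9.21×10^5, ε/D = 7.63×10^-4, f = 0.01879, h_2 = f(L/D)V²/2g = 15.84 m
Pipe 3: V = 3.986 m/s, Re = 9.85×10^5, ε/D = 2.21×10^-5, f = 0.01203, h_3 = f(L/D)V²/2g = 36.19 m
Series → Q common, losses add: H = Σh = 63.60 m

H ≈ 63.6 m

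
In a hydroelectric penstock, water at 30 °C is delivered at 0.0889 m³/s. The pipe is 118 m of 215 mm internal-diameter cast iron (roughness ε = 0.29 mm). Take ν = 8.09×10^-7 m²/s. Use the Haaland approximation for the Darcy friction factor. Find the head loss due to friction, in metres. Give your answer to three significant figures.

h_f ≈ 3.61 m

V = 4Q/(πD²) = 4·0.0889/(π·0.215²) = 2.449 m/s
Re = VD/ν = 2.449·0.215/8.09×10^-7 = 6.51×10^5 → turbulent
ε/D = 0.29/215 = 0.00135
Haaland: f = 0.02152
h_f = f(L/D)V²/(2g) = 0.02152·(118/0.215)·2.449²/(2·9.81) = 3.609 m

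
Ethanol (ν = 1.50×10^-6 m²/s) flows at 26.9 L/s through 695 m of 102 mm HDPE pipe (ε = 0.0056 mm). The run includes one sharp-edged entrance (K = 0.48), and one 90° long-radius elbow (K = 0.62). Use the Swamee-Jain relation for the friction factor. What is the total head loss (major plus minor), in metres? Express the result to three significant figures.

H_L ≈ 59.8 m

V = 4Q/(πD²) = 3.292 m/s; V²/2g = 0.5524 m
Re = 2.24×10^5, ε/D = 5.49×10^-5 → f = 0.01572 (Swamee-Jain)
Major: h_f = f(L/D)·V²/2g = 0.01572·6814·0.5524 = 59.15 m
Minor: ΣK = 1.10; h_m = ΣK·V²/2g = 0.6076 m
Total H_L = 59.15 + 0.6076 = 59.76 m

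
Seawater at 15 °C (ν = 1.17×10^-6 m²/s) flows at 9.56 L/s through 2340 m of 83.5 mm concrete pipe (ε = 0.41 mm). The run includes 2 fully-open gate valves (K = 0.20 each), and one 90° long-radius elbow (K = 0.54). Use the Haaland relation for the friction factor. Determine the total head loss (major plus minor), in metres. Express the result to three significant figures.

H_L ≈ 135 m

V = 4Q/(πD²) = 1.746 m/s; V²/2g = 0.1553 m
Re = 1.25×10^5, ε/D = 0.00491 → f = 0.03096 (Haaland)
Major: h_f = f(L/D)·V²/2g = 0.03096·28024·0.1553 = 134.8 m
Minor: ΣK = 0.940; h_m = ΣK·V²/2g = 0.1460 m
Total H_L = 134.8 + 0.1460 = 134.9 m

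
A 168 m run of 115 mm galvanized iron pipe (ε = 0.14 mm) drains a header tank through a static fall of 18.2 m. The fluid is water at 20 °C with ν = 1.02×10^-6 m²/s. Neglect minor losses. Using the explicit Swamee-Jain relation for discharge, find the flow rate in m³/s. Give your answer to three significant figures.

Swamee-Jain (Type II): Q = -0.965·√(gD⁵h_f/L)·ln[ε/(3.7D) + √(3.17ν²L/(gD³h_f))]
√(gD⁵h_f/L) = √(9.81·0.115⁵·18.2/168) = 0.004623
ε/(3.7D) = 3.29×10^-4; √(3.17ν²L/(gD³h_f)) = 4.52×10^-5
Q = -0.965·0.004623·ln(3.742×10^-4) = 0.03521 m³/s
Check: V = 3.39 m/s, Re = 3.82×10^5, f = 0.02142, h_f = 18.3 m ≈ 18.2 m ✓

Q ≈ 0.0352 m³/s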